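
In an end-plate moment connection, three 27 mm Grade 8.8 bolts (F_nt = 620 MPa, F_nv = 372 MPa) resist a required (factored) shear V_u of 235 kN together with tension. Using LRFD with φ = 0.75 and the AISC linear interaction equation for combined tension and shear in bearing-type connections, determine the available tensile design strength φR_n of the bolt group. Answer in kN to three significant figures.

647 kN

A_b = π·27²/4 = 572.6 mm²; f_rv = 235 × 1000 / (3 × 572.6) = 136.8 MPa.
F'_nt = 1.3 F_nt − (F_nt / φF_nv) f_rv = 1.3·620 − (620/(0.75·372))·136.8 = 502 MPa, capped at F_nt → F'_nt = 502 MPa.
R_n = F'_nt · A_b · n = 502 × 572.6 × 3 / 1000 = 862.2 kN.
Design strength φR_n = 0.75 × 862.2 = 647 kN.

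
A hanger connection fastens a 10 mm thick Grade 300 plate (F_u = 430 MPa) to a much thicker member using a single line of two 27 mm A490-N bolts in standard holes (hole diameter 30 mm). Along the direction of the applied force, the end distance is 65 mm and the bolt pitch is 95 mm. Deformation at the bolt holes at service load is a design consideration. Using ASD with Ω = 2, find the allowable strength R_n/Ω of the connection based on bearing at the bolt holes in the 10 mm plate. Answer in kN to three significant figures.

268 kN

Per bolt r_n = 1.2 l_c t F_u ≤ 2.4 d t F_u; upper limit = 2.4 × 27 × 10 × 430 / 1000 = 278.6 kN.
Edge bolt: l_c = 65 − 30/2 = 50 mm → 1.2 × 50 × 10 × 430 / 1000 = 258 → r_n = 258 kN.
Interior bolts: l_c = 95 − 30 = 65 mm → 1.2 × 65 × 10 × 430 / 1000 = 335.4 → r_n = 278.6 kN.
R_n = 1 × 258 + 1 × 278.6 = 536.6 kN.
Allowable strength R_n/Ω = 536.6 / 2 = 268 kN.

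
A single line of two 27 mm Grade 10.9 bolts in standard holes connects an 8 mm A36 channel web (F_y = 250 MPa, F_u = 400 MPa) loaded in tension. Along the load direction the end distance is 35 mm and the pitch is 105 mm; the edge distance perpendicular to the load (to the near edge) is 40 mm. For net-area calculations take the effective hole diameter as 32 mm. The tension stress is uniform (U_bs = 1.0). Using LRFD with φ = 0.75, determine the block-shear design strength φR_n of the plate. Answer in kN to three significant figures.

184 kN

Shear plane L_v = 35 + 1·105 = 140 mm; A_gv = 140 × 8 = 1120 mm².
A_nv = (140 − 1.5·32) × 8 = 736 mm².
A_nt = (40 − 0.5·32) × 8 = 192 mm².
0.6 F_u A_nv = 176.6 kN; 0.6 F_y A_gv = 168 kN → shear yielding governs the shear term.
R_n = 168 + 1.0 × 400 × 192 / 1000 = 244.8 kN.
Design strength φR_n = 0.75 × 244.8 = 184 kN.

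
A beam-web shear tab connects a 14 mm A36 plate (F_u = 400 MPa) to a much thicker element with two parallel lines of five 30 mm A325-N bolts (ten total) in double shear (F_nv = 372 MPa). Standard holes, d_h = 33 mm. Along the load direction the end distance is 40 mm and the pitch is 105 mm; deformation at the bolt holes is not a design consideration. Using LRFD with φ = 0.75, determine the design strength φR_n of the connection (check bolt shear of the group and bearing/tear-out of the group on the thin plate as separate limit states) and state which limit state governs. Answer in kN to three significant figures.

Bolt shear: A_b = π·30²/4 = 706.9 mm²; R_n = 372 × 706.9 × 10 × 2 / 1000 = 5259 kN → 0.75 × 5259 = 3940 kN.
Bearing (1.5 l_c t F_u ≤ 3.0 d t F_u): upper limit = 3.0·30·14·400 / 1000 = 504 kN.
  Edge l_c = 40 − 33/2 = 23.5 → r_n = 197.4 kN; interior l_c = 105 − 33 = 72 → r_n = 504 kN.
  R_n,bearing = 2·197.4 + 8·504 = 4427 kN → 0.75 × 4427 = 3320 kN.
Bearing governs: 3320 kN.

3320 kN (bearing governs)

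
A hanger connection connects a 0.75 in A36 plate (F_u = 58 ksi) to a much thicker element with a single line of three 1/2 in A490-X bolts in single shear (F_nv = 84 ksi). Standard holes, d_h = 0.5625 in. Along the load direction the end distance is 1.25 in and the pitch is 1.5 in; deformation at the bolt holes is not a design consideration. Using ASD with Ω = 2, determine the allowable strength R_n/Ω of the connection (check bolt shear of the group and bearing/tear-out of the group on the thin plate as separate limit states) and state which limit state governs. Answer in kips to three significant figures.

24.7 kips (bolt shear governs)

Bolt shear: A_b = π·0.5²/4 = 0.1963 in²; R_n = 84 × 0.1963 × 3 × 1 = 49.48 kips → 49.48 / 2 = 24.7 kips.
Bearing (1.5 l_c t F_u ≤ 3.0 d t F_u): upper limit = 3.0·0.5·0.75·58 = 65.25 kips.
  Edge l_c = 1.25 − 0.5625/2 = 0.9688 → r_n = 63.21 kips; interior l_c = 1.5 − 0.5625 = 0.9375 → r_n = 61.17 kips.
  R_n,bearing = 1·63.21 + 2·61.17 = 185.6 kips → 185.6 / 2 = 92.8 kips.
Bolt shear governs: 24.7 kips.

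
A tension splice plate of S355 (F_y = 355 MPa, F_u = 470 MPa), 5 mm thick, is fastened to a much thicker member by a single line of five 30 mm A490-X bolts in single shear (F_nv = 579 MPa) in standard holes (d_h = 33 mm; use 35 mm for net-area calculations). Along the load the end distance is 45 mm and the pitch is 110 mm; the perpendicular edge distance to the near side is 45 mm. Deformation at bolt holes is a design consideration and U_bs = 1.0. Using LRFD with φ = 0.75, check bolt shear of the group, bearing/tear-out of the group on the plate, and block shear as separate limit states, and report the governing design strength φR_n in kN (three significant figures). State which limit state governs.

395 kN (block shear governs)

Bolt shear: A_b = π·30²/4 = 706.9 mm²; R_n = 579 × 706.9 × 5 × 1 / 1000 = 2046 kN → 0.75 × 2046 = 1530 kN.
Bearing: edge l_c = 28.5, r_n = 80.37 kN; interior l_c = 77, r_n = 169.2 kN; R_n = 80.37 + 4·169.2 = 757.2 kN → 568 kN.
Block shear: A_gv = 2425, A_nv = 1638, A_nt = 137.5 mm²; R_n = min(0.6F_uA_nv, 0.6F_yA_gv) + U_bs·F_u·A_nt = 526.4 kN → 395 kN.
Block shear governs: 395 kN.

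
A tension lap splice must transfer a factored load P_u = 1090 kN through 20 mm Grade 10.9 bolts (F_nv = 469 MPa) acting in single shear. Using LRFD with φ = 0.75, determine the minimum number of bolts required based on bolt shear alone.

A_b = π·20²/4 = 314.2 mm².
Per-bolt design strength φR_n = 0.75 × 469 × 314.2 × 1 / 1000 = 110.5 kN.
n ≥ 1090 / 110.5 = 9.864 → use 10 bolts.

10 bolts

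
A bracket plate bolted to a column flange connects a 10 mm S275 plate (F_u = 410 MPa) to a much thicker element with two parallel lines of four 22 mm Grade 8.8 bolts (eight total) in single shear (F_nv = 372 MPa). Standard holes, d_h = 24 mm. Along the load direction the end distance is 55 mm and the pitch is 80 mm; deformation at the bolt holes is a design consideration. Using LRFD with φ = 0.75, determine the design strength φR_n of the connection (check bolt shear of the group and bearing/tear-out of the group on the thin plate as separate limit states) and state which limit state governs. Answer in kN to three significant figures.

848 kN (bolt shear governs)

Bolt shear: A_b = π·22²/4 = 380.1 mm²; R_n = 372 × 380.1 × 8 × 1 / 1000 = 1131 kN → 0.75 × 1131 = 848 kN.
Bearing (1.2 l_c t F_u ≤ 2.4 d t F_u): upper limit = 2.4·22·10·410 / 1000 = 216.5 kN.
  Edge l_c = 55 − 24/2 = 43 → r_n = 211.6 kN; interior l_c = 80 − 24 = 56 → r_n = 216.5 kN.
  R_n,bearing = 2·211.6 + 6·216.5 = 1722 kN → 0.75 × 1722 = 1290 kN.
Bolt shear governs: 848 kN.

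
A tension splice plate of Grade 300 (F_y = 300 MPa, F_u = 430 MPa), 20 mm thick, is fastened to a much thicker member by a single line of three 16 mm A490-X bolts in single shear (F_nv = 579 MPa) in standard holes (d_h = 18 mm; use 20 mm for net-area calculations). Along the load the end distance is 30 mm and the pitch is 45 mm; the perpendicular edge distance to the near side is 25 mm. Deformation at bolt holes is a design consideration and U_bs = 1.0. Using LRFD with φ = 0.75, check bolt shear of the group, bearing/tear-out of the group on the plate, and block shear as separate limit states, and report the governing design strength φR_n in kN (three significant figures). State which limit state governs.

262 kN (bolt shear governs)

Bolt shear: A_b = π·16²/4 = 201.1 mm²; R_n = 579 × 201.1 × 3 × 1 / 1000 = 349.2 kN → 0.75 × 349.2 = 262 kN.
Bearing: edge l_c = 21, r_n = 216.7 kN; interior l_c = 27, r_n = 278.6 kN; R_n = 216.7 + 2·278.6 = 774 kN → 580 kN.
Block shear: A_gv = 2400, A_nv = 1400, A_nt = 300 mm²; R_n = min(0.6F_uA_nv, 0.6F_yA_gv) + U_bs·F_u·A_nt = 490.2 kN → 368 kN.
Bolt shear governs: 262 kN.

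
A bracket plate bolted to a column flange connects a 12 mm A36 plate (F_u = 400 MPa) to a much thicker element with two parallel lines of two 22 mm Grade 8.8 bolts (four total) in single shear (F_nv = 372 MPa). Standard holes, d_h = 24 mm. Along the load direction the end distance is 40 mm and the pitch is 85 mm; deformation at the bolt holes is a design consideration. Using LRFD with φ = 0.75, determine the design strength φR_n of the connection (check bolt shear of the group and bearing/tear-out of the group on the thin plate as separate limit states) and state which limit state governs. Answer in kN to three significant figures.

Bolt shear: A_b = π·22²/4 = 380.1 mm²; R_n = 372 × 380.1 × 4 × 1 / 1000 = 565.6 kN → 0.75 × 565.6 = 424 kN.
Bearing (1.2 l_c t F_u ≤ 2.4 d t F_u): upper limit = 2.4·22·12·400 / 1000 = 253.4 kN.
  Edge l_c = 40 − 24/2 = 28 → r_n = 161.3 kN; interior l_c = 85 − 24 = 61 → r_n = 253.4 kN.
  R_n,bearing = 2·161.3 + 2·253.4 = 829.4 kN → 0.75 × 829.4 = 622 kN.
Bolt shear governs: 424 kN.

424 kN (bolt shear governs)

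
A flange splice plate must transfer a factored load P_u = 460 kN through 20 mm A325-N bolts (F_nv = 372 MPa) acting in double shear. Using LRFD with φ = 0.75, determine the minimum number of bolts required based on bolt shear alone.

A_b = π·20²/4 = 314.2 mm².
Per-bolt design strength φR_n = 0.75 × 372 × 314.2 × 2 / 1000 = 175.3 kN.
n ≥ 460 / 175.3 = 2.624 → use 3 bolts.

3 bolts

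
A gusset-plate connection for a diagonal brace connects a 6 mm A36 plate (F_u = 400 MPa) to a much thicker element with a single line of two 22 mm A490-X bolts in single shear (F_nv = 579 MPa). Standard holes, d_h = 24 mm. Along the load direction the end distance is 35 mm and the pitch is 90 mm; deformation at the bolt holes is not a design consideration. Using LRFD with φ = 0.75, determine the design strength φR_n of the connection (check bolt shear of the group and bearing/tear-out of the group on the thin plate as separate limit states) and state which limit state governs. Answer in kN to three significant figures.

181 kN (bearing governs)

Bolt shear: A_b = π·22²/4 = 380.1 mm²; R_n = 579 × 380.1 × 2 × 1 / 1000 = 440.2 kN → 0.75 × 440.2 = 330 kN.
Bearing (1.5 l_c t F_u ≤ 3.0 d t F_u): upper limit = 3.0·22·6·400 / 1000 = 158.4 kN.
  Edge l_c = 35 − 24/2 = 23 → r_n = 82.8 kN; interior l_c = 90 − 24 = 66 → r_n = 158.4 kN.
  R_n,bearing = 1·82.8 + 1·158.4 = 241.2 kN → 0.75 × 241.2 = 181 kN.
Bearing governs: 181 kN.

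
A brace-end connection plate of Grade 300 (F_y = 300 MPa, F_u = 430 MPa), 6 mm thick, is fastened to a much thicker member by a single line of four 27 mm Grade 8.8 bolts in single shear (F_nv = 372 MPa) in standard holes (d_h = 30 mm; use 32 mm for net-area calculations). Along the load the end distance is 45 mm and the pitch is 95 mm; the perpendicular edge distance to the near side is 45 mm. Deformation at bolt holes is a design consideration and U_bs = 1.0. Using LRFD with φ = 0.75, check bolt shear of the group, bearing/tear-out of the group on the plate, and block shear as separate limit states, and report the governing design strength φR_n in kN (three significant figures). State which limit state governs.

309 kN (block shear governs)

Bolt shear: A_b = π·27²/4 = 572.6 mm²; R_n = 372 × 572.6 × 4 × 1 / 1000 = 852 kN → 0.75 × 852 = 639 kN.
Bearing: edge l_c = 30, r_n = 92.88 kN; interior l_c = 65, r_n = 167.2 kN; R_n = 92.88 + 3·167.2 = 594.4 kN → 446 kN.
Block shear: A_gv = 1980, A_nv = 1308, A_nt = 174 mm²; R_n = min(0.6F_uA_nv, 0.6F_yA_gv) + U_bs·F_u·A_nt = 412.3 kN → 309 kN.
Block shear governs: 309 kN.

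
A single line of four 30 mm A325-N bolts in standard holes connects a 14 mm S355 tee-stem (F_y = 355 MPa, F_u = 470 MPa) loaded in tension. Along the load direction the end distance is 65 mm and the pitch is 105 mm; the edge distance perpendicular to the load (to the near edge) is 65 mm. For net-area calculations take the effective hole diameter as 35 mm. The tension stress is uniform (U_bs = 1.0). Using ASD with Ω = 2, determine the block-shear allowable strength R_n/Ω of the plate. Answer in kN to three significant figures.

665 kN

Shear plane L_v = 65 + 3·105 = 380 mm; A_gv = 380 × 14 = 5320 mm².
A_nv = (380 − 3.5·35) × 14 = 3605 mm².
A_nt = (65 − 0.5·35) × 14 = 665 mm².
0.6 F_u A_nv = 1017 kN; 0.6 F_y A_gv = 1133 kN → shear rupture governs the shear term.
R_n = 1017 + 1.0 × 470 × 665 / 1000 = 1329 kN.
Allowable strength R_n/Ω = 1329 / 2 = 665 kN.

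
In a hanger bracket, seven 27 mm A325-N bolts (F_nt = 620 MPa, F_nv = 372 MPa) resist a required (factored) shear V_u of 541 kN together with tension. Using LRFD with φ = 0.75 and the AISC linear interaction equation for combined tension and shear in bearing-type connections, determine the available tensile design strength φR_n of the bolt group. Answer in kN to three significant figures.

1520 kN

A_b = π·27²/4 = 572.6 mm²; f_rv = 541 × 1000 / (7 × 572.6) = 135 MPa.
F'_nt = 1.3 F_nt − (F_nt / φF_nv) f_rv = 1.3·620 − (620/(0.75·372))·135 = 506 MPa, capped at F_nt → F'_nt = 506 MPa.
R_n = F'_nt · A_b · n = 506 × 572.6 × 7 / 1000 = 2028 kN.
Design strength φR_n = 0.75 × 2028 = 1520 kN.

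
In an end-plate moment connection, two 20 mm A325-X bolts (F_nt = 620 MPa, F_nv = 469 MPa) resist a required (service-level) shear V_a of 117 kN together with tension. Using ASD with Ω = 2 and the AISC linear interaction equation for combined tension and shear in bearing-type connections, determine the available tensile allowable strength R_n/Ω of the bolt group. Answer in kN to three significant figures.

A_b = π·20²/4 = 314.2 mm²; f_rv = 117 × 1000 / (2 × 314.2) = 186.2 MPa.
F'_nt = 1.3 F_nt − (Ω F_nt / F_nv) f_rv = 1.3·620 − (2·620/469)·186.2 = 313.7 MPa, capped at F_nt → F'_nt = 313.7 MPa.
R_n = F'_nt · A_b · n = 313.7 × 314.2 × 2 / 1000 = 197.1 kN.
Allowable strength R_n/Ω = 197.1 / 2 = 98.5 kN.

98.5 kN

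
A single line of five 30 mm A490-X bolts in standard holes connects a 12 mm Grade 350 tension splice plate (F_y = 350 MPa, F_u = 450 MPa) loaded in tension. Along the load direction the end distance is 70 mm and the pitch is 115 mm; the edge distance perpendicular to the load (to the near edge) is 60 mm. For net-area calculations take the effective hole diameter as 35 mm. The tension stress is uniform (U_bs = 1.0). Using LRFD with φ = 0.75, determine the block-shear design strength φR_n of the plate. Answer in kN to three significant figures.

Shear plane L_v = 70 + 4·115 = 530 mm; A_gv = 530 × 12 = 6360 mm².
A_nv = (530 − 4.5·35) × 12 = 4470 mm².
A_nt = (60 − 0.5·35) × 12 = 510 mm².
0.6 F_u A_nv = 1207 kN; 0.6 F_y A_gv = 1336 kN → shear rupture governs the shear term.
R_n = 1207 + 1.0 × 450 × 510 / 1000 = 1436 kN.
Design strength φR_n = 0.75 × 1436 = 1080 kN.

1080 kN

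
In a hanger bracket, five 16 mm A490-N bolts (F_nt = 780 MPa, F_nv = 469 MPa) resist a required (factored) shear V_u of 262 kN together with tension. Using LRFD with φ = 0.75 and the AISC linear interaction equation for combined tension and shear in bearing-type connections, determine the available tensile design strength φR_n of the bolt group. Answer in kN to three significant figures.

329 kN

A_b = π·16²/4 = 201.1 mm²; f_rv = 262 × 1000 / (5 × 201.1) = 260.6 MPa.
F'_nt = 1.3 F_nt − (F_nt / φF_nv) f_rv = 1.3·780 − (780/(0.75·469))·260.6 = 436.1 MPa, capped at F_nt → F'_nt = 436.1 MPa.
R_n = F'_nt · A_b · n = 436.1 × 201.1 × 5 / 1000 = 438.4 kN.
Design strength φR_n = 0.75 × 438.4 = 329 kN.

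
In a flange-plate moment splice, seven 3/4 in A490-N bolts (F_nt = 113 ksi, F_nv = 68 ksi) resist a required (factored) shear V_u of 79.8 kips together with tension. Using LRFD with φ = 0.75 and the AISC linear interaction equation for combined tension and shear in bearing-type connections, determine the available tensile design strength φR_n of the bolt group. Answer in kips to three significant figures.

208 kips

A_b = π·0.75²/4 = 0.4418 in²; f_rv = 79.8 / (7 × 0.4418) = 25.8 ksi.
F'_nt = 1.3 F_nt − (F_nt / φF_nv) f_rv = 1.3·113 − (113/(0.75·68))·25.8 = 89.73 ksi, capped at F_nt → F'_nt = 89.73 ksi.
R_n = F'_nt · A_b · n = 89.73 × 0.4418 × 7 = 277.5 kips.
Design strength φR_n = 0.75 × 277.5 = 208 kips.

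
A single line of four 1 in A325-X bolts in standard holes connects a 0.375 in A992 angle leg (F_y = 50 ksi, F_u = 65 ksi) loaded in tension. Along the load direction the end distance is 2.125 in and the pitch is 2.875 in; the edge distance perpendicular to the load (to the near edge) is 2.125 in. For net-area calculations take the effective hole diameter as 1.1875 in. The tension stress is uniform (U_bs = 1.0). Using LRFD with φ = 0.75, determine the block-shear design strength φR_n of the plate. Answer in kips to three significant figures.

Shear plane L_v = 2.125 + 3·2.875 = 10.75 in; A_gv = 10.75 × 0.375 = 4.031 in².
A_nv = (10.75 − 3.5·1.1875) × 0.375 = 2.473 in².
A_nt = (2.125 − 0.5·1.1875) × 0.375 = 0.5742 in².
0.6 F_u A_nv = 96.43 kips; 0.6 F_y A_gv = 120.9 kips → shear rupture governs the shear term.
R_n = 96.43 + 1.0 × 65 × 0.5742 = 133.8 kips.
Design strength φR_n = 0.75 × 133.8 = 100 kips.

100 kips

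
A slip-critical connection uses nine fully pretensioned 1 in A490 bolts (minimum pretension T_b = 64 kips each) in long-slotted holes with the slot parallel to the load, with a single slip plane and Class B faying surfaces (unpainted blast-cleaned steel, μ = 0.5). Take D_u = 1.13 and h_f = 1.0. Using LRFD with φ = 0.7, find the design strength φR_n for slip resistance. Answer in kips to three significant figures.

R_n = μ · D_u · h_f · T_b · n_s · n_b = 0.5 × 1.13 × 1.0 × 64 × 1 × 9 = 325.4 kips.
Design strength φR_n = 0.7 × 325.4 = 228 kips.

228 kips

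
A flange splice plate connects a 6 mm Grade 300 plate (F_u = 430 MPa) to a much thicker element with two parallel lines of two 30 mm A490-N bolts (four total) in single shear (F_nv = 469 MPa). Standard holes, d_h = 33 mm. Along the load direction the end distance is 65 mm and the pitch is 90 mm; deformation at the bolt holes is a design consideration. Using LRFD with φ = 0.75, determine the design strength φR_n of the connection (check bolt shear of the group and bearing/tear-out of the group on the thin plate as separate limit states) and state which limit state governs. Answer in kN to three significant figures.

490 kN (bearing governs)

Bolt shear: A_b = π·30²/4 = 706.9 mm²; R_n = 469 × 706.9 × 4 × 1 / 1000 = 1326 kN → 0.75 × 1326 = 995 kN.
Bearing (1.2 l_c t F_u ≤ 2.4 d t F_u): upper limit = 2.4·30·6·430 / 1000 = 185.8 kN.
  Edge l_c = 65 − 33/2 = 48.5 → r_n = 150.2 kN; interior l_c = 90 − 33 = 57 → r_n = 176.5 kN.
  R_n,bearing = 2·150.2 + 2·176.5 = 653.3 kN → 0.75 × 653.3 = 490 kN.
Bearing governs: 490 kN.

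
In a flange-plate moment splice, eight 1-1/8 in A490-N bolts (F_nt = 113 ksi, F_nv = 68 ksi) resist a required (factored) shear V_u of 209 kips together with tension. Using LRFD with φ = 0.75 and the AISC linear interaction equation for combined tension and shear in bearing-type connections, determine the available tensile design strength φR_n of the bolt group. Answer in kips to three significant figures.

A_b = π·1.125²/4 = 0.994 in²; f_rv = 209 / (8 × 0.994) = 26.28 ksi.
F'_nt = 1.3 F_nt − (F_nt / φF_nv) f_rv = 1.3·113 − (113/(0.75·68))·26.28 = 88.67 ksi, capped at F_nt → F'_nt = 88.67 ksi.
R_n = F'_nt · A_b · n = 88.67 × 0.994 × 8 = 705.1 kips.
Design strength φR_n = 0.75 × 705.1 = 529 kips.

529 kips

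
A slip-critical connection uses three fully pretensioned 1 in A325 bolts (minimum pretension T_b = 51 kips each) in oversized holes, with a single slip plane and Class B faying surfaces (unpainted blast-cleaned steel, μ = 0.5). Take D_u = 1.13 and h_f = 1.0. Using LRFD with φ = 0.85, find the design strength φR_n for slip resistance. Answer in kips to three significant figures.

R_n = μ · D_u · h_f · T_b · n_s · n_b = 0.5 × 1.13 × 1.0 × 51 × 1 × 3 = 86.44 kips.
Design strength φR_n = 0.85 × 86.44 = 73.5 kips.

73.5 kips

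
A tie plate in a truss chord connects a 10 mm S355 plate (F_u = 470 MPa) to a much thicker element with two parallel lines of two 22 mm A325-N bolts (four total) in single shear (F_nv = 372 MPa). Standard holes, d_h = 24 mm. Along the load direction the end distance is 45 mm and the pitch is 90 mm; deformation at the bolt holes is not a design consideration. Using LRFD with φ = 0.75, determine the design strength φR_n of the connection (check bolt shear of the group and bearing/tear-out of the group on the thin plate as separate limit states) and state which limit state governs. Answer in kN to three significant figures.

424 kN (bolt shear governs)

Bolt shear: A_b = π·22²/4 = 380.1 mm²; R_n = 372 × 380.1 × 4 × 1 / 1000 = 565.6 kN → 0.75 × 565.6 = 424 kN.
Bearing (1.5 l_c t F_u ≤ 3.0 d t F_u): upper limit = 3.0·22·10·470 / 1000 = 310.2 kN.
  Edge l_c = 45 − 24/2 = 33 → r_n = 232.7 kN; interior l_c = 90 − 24 = 66 → r_n = 310.2 kN.
  R_n,bearing = 2·232.7 + 2·310.2 = 1086 kN → 0.75 × 1086 = 814 kN.
Bolt shear governs: 424 kN.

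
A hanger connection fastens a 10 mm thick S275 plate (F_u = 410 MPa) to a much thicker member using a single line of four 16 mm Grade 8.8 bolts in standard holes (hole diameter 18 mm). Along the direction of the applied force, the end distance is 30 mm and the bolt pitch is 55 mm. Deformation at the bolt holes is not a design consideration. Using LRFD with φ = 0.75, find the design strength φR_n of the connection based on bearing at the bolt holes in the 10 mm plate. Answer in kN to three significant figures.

540 kN

Per bolt r_n = 1.5 l_c t F_u ≤ 3.0 d t F_u; upper limit = 3.0 × 16 × 10 × 410 / 1000 = 196.8 kN.
Edge bolt: l_c = 30 − 18/2 = 21 mm → 1.5 × 21 × 10 × 410 / 1000 = 129.2 → r_n = 129.2 kN.
Interior bolts: l_c = 55 − 18 = 37 mm → 1.5 × 37 × 10 × 410 / 1000 = 227.6 → r_n = 196.8 kN.
R_n = 1 × 129.2 + 3 × 196.8 = 719.6 kN.
Design strength φR_n = 0.75 × 719.6 = 540 kN.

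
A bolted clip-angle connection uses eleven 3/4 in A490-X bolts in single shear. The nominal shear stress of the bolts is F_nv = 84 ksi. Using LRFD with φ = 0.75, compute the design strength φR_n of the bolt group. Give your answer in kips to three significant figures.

A_b = π × 0.75² / 4 = 0.4418 in².
R_n = F_nv · A_b · n · n_s = 84 × 0.4418 × 11 × 1 = 408.2 kips.
Design strength φR_n = 0.75 × 408.2 = 306 kips.

306 kips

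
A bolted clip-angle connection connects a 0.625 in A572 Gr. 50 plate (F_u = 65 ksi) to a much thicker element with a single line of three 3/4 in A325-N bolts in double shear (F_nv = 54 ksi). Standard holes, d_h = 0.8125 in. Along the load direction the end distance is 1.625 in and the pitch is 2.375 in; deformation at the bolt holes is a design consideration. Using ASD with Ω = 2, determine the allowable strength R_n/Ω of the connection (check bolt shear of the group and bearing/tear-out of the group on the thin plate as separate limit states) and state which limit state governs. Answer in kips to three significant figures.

71.6 kips (bolt shear governs)

Bolt shear: A_b = π·0.75²/4 = 0.4418 in²; R_n = 54 × 0.4418 × 3 × 2 = 143.1 kips → 143.1 / 2 = 71.6 kips.
Bearing (1.2 l_c t F_u ≤ 2.4 d t F_u): upper limit = 2.4·0.75·0.625·65 = 73.12 kips.
  Edge l_c = 1.625 − 0.8125/2 = 1.219 → r_n = 59.41 kips; interior l_c = 2.375 − 0.8125 = 1.562 → r_n = 73.12 kips.
  R_n,bearing = 1·59.41 + 2·73.12 = 205.7 kips → 205.7 / 2 = 103 kips.
Bolt shear governs: 71.6 kips.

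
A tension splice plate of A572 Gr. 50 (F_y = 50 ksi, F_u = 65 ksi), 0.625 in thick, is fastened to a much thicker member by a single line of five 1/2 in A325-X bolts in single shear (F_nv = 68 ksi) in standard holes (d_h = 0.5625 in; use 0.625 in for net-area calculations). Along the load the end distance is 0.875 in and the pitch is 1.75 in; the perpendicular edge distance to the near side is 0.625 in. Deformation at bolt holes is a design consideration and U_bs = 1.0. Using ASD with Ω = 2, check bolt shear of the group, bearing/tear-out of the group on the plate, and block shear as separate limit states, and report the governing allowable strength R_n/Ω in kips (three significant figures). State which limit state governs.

Bolt shear: A_b = π·0.5²/4 = 0.1963 in²; R_n = 68 × 0.1963 × 5 × 1 = 66.76 kips → 66.76 / 2 = 33.4 kips.
Bearing: edge l_c = 0.5938, r_n = 28.95 kips; interior l_c = 1.188, r_n = 48.75 kips; R_n = 28.95 + 4·48.75 = 223.9 kips → 112 kips.
Block shear: A_gv = 4.922, A_nv = 3.164, A_nt = 0.1953 in²; R_n = min(0.6F_uA_nv, 0.6F_yA_gv) + U_bs·F_u·A_nt = 136.1 kips → 68 kips.
Bolt shear governs: 33.4 kips.

33.4 kips (bolt shear governs)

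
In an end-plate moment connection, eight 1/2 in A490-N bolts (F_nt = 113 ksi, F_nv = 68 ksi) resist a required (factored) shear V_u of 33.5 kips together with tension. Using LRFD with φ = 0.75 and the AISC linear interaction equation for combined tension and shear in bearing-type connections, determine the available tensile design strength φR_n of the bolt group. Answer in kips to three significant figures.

A_b = π·0.5²/4 = 0.1963 in²; f_rv = 33.5 / (8 × 0.1963) = 21.33 ksi.
F'_nt = 1.3 F_nt − (F_nt / φF_nv) f_rv = 1.3·113 − (113/(0.75·68))·21.33 = 99.65 ksi, capped at F_nt → F'_nt = 99.65 ksi.
R_n = F'_nt · A_b · n = 99.65 × 0.1963 × 8 = 156.5 kips.
Design strength φR_n = 0.75 × 156.5 = 117 kips.

117 kips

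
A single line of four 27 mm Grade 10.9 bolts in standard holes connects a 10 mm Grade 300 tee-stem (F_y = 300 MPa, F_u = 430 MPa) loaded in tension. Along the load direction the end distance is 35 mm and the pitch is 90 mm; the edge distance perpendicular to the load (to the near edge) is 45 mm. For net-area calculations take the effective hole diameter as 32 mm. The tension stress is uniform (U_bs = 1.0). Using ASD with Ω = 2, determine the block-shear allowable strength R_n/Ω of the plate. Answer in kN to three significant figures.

311 kN

Shear plane L_v = 35 + 3·90 = 305 mm; A_gv = 305 × 10 = 3050 mm².
A_nv = (305 − 3.5·32) × 10 = 1930 mm².
A_nt = (45 − 0.5·32) × 10 = 290 mm².
0.6 F_u A_nv = 497.9 kN; 0.6 F_y A_gv = 549 kN → shear rupture governs the shear term.
R_n = 497.9 + 1.0 × 430 × 290 / 1000 = 622.6 kN.
Allowable strength R_n/Ω = 622.6 / 2 = 311 kN.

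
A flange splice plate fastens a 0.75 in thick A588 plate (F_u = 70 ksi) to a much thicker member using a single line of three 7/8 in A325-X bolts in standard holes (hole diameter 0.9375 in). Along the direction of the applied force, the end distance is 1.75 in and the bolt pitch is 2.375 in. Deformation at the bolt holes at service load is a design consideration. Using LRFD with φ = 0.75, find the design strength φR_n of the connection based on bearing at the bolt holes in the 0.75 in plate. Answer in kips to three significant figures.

Per bolt r_n = 1.2 l_c t F_u ≤ 2.4 d t F_u; upper limit = 2.4 × 0.875 × 0.75 × 70 = 110.3 kips.
Edge bolt: l_c = 1.75 − 0.9375/2 = 1.281 in → 1.2 × 1.281 × 0.75 × 70 = 80.72 → r_n = 80.72 kips.
Interior bolts: l_c = 2.375 − 0.9375 = 1.438 in → 1.2 × 1.438 × 0.75 × 70 = 90.56 → r_n = 90.56 kips.
R_n = 1 × 80.72 + 2 × 90.56 = 261.8 kips.
Design strength φR_n = 0.75 × 261.8 = 196 kips.

196 kips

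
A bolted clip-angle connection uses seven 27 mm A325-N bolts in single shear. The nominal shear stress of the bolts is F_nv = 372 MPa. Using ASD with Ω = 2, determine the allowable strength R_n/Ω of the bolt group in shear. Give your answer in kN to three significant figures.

A_b = π × 27² / 4 = 572.6 mm².
R_n = F_nv · A_b · n · n_s = 372 × 572.6 × 7 × 1 / 1000 = 1491 kN.
Allowable strength R_n/Ω = 1491 / 2 = 745 kN.

745 kN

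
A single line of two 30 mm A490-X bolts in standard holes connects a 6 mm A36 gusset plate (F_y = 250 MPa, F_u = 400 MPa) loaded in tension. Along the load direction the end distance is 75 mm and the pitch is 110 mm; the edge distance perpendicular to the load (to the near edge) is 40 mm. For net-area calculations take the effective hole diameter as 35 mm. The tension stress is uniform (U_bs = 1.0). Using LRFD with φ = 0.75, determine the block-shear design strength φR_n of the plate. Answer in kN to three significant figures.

Shear plane L_v = 75 + 1·110 = 185 mm; A_gv = 185 × 6 = 1110 mm².
A_nv = (185 − 1.5·35) × 6 = 795 mm².
A_nt = (40 − 0.5·35) × 6 = 135 mm².
0.6 F_u A_nv = 190.8 kN; 0.6 F_y A_gv = 166.5 kN → shear yielding governs the shear term.
R_n = 166.5 + 1.0 × 400 × 135 / 1000 = 220.5 kN.
Design strength φR_n = 0.75 × 220.5 = 165 kN.

165 kN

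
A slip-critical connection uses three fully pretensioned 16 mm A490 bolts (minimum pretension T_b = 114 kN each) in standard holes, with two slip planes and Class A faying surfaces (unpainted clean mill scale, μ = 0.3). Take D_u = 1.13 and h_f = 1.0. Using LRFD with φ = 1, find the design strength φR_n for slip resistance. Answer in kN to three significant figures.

232 kN

R_n = μ · D_u · h_f · T_b · n_s · n_b = 0.3 × 1.13 × 1.0 × 114 × 2 × 3 = 231.9 kN.
Design strength φR_n = 1 × 231.9 = 232 kN.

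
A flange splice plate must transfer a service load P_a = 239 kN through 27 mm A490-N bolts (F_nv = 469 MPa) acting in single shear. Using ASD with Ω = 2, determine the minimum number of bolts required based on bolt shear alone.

A_b = π·27²/4 = 572.6 mm².
Per-bolt allowable strength R_n/Ω = 469 × 572.6 × 1 / 1000 / 2 = 134.3 kN.
n ≥ 239 / 134.3 = 1.78 → use 2 bolts.

2 bolts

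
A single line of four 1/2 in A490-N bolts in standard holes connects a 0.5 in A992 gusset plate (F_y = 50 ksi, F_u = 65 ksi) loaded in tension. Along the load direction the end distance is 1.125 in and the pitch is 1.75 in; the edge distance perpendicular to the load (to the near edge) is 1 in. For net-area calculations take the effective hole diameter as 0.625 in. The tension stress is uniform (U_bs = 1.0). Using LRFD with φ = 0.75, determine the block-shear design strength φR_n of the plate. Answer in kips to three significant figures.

78 kips

Shear plane L_v = 1.125 + 3·1.75 = 6.375 in; A_gv = 6.375 × 0.5 = 3.188 in².
A_nv = (6.375 − 3.5·0.625) × 0.5 = 2.094 in².
A_nt = (1 − 0.5·0.625) × 0.5 = 0.3438 in².
0.6 F_u A_nv = 81.66 kips; 0.6 F_y A_gv = 95.62 kips → shear rupture governs the shear term.
R_n = 81.66 + 1.0 × 65 × 0.3438 = 104 kips.
Design strength φR_n = 0.75 × 104 = 78 kips.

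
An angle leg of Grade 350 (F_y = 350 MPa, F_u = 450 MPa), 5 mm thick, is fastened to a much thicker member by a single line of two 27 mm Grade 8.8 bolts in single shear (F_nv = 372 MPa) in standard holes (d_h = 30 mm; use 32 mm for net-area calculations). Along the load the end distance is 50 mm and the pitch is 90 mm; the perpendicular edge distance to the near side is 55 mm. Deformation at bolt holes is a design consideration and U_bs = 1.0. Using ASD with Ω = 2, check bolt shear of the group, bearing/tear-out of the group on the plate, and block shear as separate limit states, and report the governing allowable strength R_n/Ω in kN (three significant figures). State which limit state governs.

Bolt shear: A_b = π·27²/4 = 572.6 mm²; R_n = 372 × 572.6 × 2 × 1 / 1000 = 426 kN → 426 / 2 = 213 kN.
Bearing: edge l_c = 35, r_n = 94.5 kN; interior l_c = 60, r_n = 145.8 kN; R_n = 94.5 + 1·145.8 = 240.3 kN → 120 kN.
Block shear: A_gv = 700, A_nv = 460, A_nt = 195 mm²; R_n = min(0.6F_uA_nv, 0.6F_yA_gv) + U_bs·F_u·A_nt = 212 kN → 106 kN.
Block shear governs: 106 kN.

106 kN (block shear governs)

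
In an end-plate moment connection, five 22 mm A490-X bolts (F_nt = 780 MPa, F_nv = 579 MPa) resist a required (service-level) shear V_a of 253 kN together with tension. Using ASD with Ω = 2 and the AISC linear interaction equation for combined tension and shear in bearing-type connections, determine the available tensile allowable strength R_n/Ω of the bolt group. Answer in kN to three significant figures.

623 kN

A_b = π·22²/4 = 380.1 mm²; f_rv = 253 × 1000 / (5 × 380.1) = 133.1 MPa.
F'_nt = 1.3 F_nt − (Ω F_nt / F_nv) f_rv = 1.3·780 − (2·780/579)·133.1 = 655.4 MPa, capped at F_nt → F'_nt = 655.4 MPa.
R_n = F'_nt · A_b · n = 655.4 × 380.1 × 5 / 1000 = 1246 kN.
Allowable strength R_n/Ω = 1246 / 2 = 623 kN.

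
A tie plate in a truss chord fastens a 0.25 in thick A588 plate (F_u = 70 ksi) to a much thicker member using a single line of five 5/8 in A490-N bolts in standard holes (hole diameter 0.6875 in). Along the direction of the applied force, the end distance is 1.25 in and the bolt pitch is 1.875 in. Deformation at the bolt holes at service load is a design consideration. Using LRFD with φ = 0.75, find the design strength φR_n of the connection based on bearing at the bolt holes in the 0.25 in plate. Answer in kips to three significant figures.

89.1 kips

Per bolt r_n = 1.2 l_c t F_u ≤ 2.4 d t F_u; upper limit = 2.4 × 0.625 × 0.25 × 70 = 26.25 kips.
Edge bolt: l_c = 1.25 − 0.6875/2 = 0.9062 in → 1.2 × 0.9062 × 0.25 × 70 = 19.03 → r_n = 19.03 kips.
Interior bolts: l_c = 1.875 − 0.6875 = 1.188 in → 1.2 × 1.188 × 0.25 × 70 = 24.94 → r_n = 24.94 kips.
R_n = 1 × 19.03 + 4 × 24.94 = 118.8 kips.
Design strength φR_n = 0.75 × 118.8 = 89.1 kips.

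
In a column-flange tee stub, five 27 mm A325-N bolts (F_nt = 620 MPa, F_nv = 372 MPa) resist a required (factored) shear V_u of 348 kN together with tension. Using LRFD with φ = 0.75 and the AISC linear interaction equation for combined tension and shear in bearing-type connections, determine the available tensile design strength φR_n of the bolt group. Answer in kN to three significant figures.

1150 kN

A_b = π·27²/4 = 572.6 mm²; f_rv = 348 × 1000 / (5 × 572.6) = 121.6 MPa.
F'_nt = 1.3 F_nt − (F_nt / φF_nv) f_rv = 1.3·620 − (620/(0.75·372))·121.6 = 535.9 MPa, capped at F_nt → F'_nt = 535.9 MPa.
R_n = F'_nt · A_b · n = 535.9 × 572.6 × 5 / 1000 = 1534 kN.
Design strength φR_n = 0.75 × 1534 = 1150 kN.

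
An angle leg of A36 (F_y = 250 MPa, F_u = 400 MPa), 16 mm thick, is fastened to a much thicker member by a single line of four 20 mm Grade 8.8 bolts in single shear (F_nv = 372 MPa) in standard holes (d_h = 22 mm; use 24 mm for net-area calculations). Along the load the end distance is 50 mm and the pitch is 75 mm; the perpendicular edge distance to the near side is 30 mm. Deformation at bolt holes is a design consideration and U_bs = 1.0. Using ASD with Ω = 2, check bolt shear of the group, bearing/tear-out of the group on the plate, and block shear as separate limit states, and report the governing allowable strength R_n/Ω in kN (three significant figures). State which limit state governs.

Bolt shear: A_b = π·20²/4 = 314.2 mm²; R_n = 372 × 314.2 × 4 × 1 / 1000 = 467.5 kN → 467.5 / 2 = 234 kN.
Bearing: edge l_c = 39, r_n = 299.5 kN; interior l_c = 53, r_n = 307.2 kN; R_n = 299.5 + 3·307.2 = 1221 kN → 611 kN.
Block shear: A_gv = 4400, A_nv = 3056, A_nt = 288 mm²; R_n = min(0.6F_uA_nv, 0.6F_yA_gv) + U_bs·F_u·A_nt = 775.2 kN → 388 kN.
Bolt shear governs: 234 kN.

234 kN (bolt shear governs)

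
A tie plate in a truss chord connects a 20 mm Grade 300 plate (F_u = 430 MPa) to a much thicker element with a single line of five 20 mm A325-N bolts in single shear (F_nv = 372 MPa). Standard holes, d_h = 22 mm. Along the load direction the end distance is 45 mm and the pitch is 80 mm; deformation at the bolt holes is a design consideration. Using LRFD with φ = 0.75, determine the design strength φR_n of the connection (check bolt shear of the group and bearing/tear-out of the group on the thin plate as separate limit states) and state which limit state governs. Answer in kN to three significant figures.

438 kN (bolt shear governs)

Bolt shear: A_b = π·20²/4 = 314.2 mm²; R_n = 372 × 314.2 × 5 × 1 / 1000 = 584.3 kN → 0.75 × 584.3 = 438 kN.
Bearing (1.2 l_c t F_u ≤ 2.4 d t F_u): upper limit = 2.4·20·20·430 / 1000 = 412.8 kN.
  Edge l_c = 45 − 22/2 = 34 → r_n = 350.9 kN; interior l_c = 80 − 22 = 58 → r_n = 412.8 kN.
  R_n,bearing = 1·350.9 + 4·412.8 = 2002 kN → 0.75 × 2002 = 1500 kN.
Bolt shear governs: 438 kN.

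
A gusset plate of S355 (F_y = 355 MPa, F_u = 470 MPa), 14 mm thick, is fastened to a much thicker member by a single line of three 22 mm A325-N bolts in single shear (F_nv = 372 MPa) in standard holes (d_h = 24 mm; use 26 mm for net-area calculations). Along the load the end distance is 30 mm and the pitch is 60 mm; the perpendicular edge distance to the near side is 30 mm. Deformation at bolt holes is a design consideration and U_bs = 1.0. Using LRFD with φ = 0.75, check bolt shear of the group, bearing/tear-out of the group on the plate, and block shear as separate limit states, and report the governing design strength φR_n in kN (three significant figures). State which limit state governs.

Bolt shear: A_b = π·22²/4 = 380.1 mm²; R_n = 372 × 380.1 × 3 × 1 / 1000 = 424.2 kN → 0.75 × 424.2 = 318 kN.
Bearing: edge l_c = 18, r_n = 142.1 kN; interior l_c = 36, r_n = 284.3 kN; R_n = 142.1 + 2·284.3 = 710.6 kN → 533 kN.
Block shear: A_gv = 2100, A_nv = 1190, A_nt = 238 mm²; R_n = min(0.6F_uA_nv, 0.6F_yA_gv) + U_bs·F_u·A_nt = 447.4 kN → 336 kN.
Bolt shear governs: 318 kN.

318 kN (bolt shear governs)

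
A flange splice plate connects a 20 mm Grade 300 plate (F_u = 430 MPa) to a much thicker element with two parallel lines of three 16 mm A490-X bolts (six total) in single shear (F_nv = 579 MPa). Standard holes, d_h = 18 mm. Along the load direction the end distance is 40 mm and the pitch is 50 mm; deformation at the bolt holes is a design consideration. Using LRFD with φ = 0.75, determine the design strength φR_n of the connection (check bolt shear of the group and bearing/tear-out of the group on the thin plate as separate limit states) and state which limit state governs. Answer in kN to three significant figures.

524 kN (bolt shear governs)

Bolt shear: A_b = π·16²/4 = 201.1 mm²; R_n = 579 × 201.1 × 6 × 1 / 1000 = 698.5 kN → 0.75 × 698.5 = 524 kN.
Bearing (1.2 l_c t F_u ≤ 2.4 d t F_u): upper limit = 2.4·16·20·430 / 1000 = 330.2 kN.
  Edge l_c = 40 − 18/2 = 31 → r_n = 319.9 kN; interior l_c = 50 − 18 = 32 → r_n = 330.2 kN.
  R_n,bearing = 2·319.9 + 4·330.2 = 1961 kN → 0.75 × 1961 = 1470 kN.
Bolt shear governs: 524 kN.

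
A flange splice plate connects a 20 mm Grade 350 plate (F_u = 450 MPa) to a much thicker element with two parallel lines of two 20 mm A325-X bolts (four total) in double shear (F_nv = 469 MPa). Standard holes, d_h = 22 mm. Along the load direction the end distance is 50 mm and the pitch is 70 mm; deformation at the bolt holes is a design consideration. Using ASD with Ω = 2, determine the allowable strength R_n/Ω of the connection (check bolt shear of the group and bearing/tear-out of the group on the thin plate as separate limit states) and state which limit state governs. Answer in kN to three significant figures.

Bolt shear: A_b = π·20²/4 = 314.2 mm²; R_n = 469 × 314.2 × 4 × 2 / 1000 = 1179 kN → 1179 / 2 = 589 kN.
Bearing (1.2 l_c t F_u ≤ 2.4 d t F_u): upper limit = 2.4·20·20·450 / 1000 = 432 kN.
  Edge l_c = 50 − 22/2 = 39 → r_n = 421.2 kN; interior l_c = 70 − 22 = 48 → r_n = 432 kN.
  R_n,bearing = 2·421.2 + 2·432 = 1706 kN → 1706 / 2 = 853 kN.
Bolt shear governs: 589 kN.

589 kN (bolt shear governs)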